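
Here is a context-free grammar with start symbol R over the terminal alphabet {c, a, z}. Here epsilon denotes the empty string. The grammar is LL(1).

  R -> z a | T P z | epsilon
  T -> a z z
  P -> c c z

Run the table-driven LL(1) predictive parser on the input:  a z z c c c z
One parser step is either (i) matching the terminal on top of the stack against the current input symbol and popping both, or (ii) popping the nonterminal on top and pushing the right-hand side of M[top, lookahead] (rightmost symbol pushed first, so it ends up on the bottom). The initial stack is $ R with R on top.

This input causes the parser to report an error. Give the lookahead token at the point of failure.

c

step 1: stack=$ R  input=a z z c c c z $  — expand R -> T P z
step 2: stack=$ z P T  input=a z z c c c z $  — expand T -> a z z
step 3: stack=$ z P z z a  input=a z z c c c z $  — match a
step 4: stack=$ z P z z  input=z z c c c z $  — match z
step 5: stack=$ z P z  input=z c c c z $  — match z
step 6: stack=$ z P  input=c c c z $  — expand P -> c c z
step 7: stack=$ z z c c  input=c c c z $  — match c
step 8: stack=$ z z c  input=c c z $  — match c
step 9: stack=$ z z  input=c z $  — error: top is terminal z but lookahead is c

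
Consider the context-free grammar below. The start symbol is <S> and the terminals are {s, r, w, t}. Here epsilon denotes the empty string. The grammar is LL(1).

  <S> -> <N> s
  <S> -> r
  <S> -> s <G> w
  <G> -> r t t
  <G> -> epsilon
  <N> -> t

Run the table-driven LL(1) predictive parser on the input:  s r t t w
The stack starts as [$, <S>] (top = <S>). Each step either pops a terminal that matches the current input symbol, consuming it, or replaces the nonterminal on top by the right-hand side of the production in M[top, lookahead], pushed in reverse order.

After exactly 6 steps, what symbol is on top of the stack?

w

     Stack      Input        Action
  1  $ <S>      s r t t w $  expand <S> -> s <G> w
  2  $ w <G> s  s r t t w $  match s
  3  $ w <G>    r t t w $    expand <G> -> r t t
  4  $ w t t r  r t t w $    match r
  5  $ w t t    t t w $      match t
  6  $ w t      t w $        match t
Stack after step 6: $ w (top = w).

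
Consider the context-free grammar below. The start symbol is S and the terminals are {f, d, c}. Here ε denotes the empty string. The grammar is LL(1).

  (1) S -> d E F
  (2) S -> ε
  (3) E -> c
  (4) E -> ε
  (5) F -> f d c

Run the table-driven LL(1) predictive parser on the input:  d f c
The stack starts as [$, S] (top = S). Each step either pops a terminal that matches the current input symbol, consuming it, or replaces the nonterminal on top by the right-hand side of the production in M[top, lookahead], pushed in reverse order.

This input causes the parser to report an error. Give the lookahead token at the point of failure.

c

     Stack    Input    Action
  1  $ S      d f c $  expand S -> d E F
  2  $ F E d  d f c $  match d
  3  $ F E    f c $    expand E -> ε
  4  $ F      f c $    expand F -> f d c
  5  $ c d f  f c $    match f
  6  $ c d    c $      error: top is terminal d but lookahead is c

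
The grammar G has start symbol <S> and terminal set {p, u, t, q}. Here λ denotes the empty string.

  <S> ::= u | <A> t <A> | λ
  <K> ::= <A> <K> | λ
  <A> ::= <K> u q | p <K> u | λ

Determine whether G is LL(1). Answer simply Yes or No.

FIRST(<S>) = {λ, p, t, u}
FIRST(<K>) = {λ, p, u}
FIRST(<A>) = {λ, p, u}
FOLLOW(<S>) = {$}
FOLLOW(<K>) = {u}
FOLLOW(<A>) = {$, p, t, u}
Cell M[<A>, p] receives both <A> ::= <K> u q and <A> ::= p <K> u and <A> ::= λ — the grammar is not LL(1).

No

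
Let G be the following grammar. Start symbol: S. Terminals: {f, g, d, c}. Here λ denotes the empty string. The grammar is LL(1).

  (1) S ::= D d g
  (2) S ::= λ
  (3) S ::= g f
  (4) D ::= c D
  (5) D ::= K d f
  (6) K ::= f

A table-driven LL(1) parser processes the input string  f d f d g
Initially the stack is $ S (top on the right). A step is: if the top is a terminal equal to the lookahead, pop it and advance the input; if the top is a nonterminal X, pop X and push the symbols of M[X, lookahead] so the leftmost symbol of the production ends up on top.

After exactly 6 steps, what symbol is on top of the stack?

d

step 1: stack=$ S  input=f d f d g $  — expand S ::= D d g
step 2: stack=$ g d D  input=f d f d g $  — expand D ::= K d f
step 3: stack=$ g d f d K  input=f d f d g $  — expand K ::= f
step 4: stack=$ g d f d f  input=f d f d g $  — match f
step 5: stack=$ g d f d  input=d f d g $  — match d
step 6: stack=$ g d f  input=f d g $  — match f
Stack after step 6: $ g d (top = d).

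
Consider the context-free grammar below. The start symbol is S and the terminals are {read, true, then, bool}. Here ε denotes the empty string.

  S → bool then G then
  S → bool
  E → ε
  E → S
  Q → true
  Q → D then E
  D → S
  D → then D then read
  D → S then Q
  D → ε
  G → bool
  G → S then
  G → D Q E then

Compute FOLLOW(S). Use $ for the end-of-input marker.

FIRST(S) = {bool}
FIRST(E) = {ε, bool}  (via S)
FIRST(D) = {ε, bool, then}  (via S, S then Q)
FIRST(Q) = {bool, then, true}  (via D then E)
FIRST(G) = {bool, then, true}  (via S then, D Q E then)
FOLLOW(S) includes $ since S is the start symbol.
FOLLOW(D): in Q→D then E, D is followed by then E with FIRST {then}; in D→then D then read, D is followed by then read with FIRST {then}; in G→D Q E then, D is followed by Q E then with FIRST {bool, then, true}. Thus FOLLOW(D) = {bool, then, true}.
FOLLOW(Q): in D→S then Q, the suffix after Q is empty, so FOLLOW(Q) ⊇ FOLLOW(D) = {bool, then, true}; in G→D Q E then, Q is followed by E then with FIRST {bool, then}. Thus FOLLOW(Q) = {bool, then, true}.
FOLLOW(E): in Q→D then E, the suffix after E is empty, so FOLLOW(E) ⊇ FOLLOW(Q) = {bool, then, true}; in G→D Q E then, E is followed by then with FIRST {then}. Thus FOLLOW(E) = {bool, then, true}.
FOLLOW(S): in E→S, the suffix after S is empty, so FOLLOW(S) ⊇ FOLLOW(E) = {bool, then, true}; in D→S, the suffix after S is empty, so FOLLOW(S) ⊇ FOLLOW(D) = {bool, then, true}; in D→S then Q, S is followed by then Q with FIRST {then}; in G→S then, S is followed by then with FIRST {then}. Thus FOLLOW(S) = {$, bool, then, true}.
FOLLOW(G): in S→bool then G then, G is followed by then with FIRST {then}. Thus FOLLOW(G) = {then}.

{$, bool, then, true}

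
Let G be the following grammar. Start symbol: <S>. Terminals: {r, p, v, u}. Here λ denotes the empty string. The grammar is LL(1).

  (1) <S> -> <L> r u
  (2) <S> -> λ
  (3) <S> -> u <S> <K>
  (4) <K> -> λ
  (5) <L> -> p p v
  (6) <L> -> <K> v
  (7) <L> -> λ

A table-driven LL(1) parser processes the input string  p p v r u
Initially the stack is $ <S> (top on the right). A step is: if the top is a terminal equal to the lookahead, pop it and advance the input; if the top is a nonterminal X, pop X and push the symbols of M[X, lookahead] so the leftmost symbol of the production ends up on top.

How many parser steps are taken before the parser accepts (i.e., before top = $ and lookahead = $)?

step 1: stack=$ <S>  input=p p v r u $  — expand <S> -> <L> r u
step 2: stack=$ u r <L>  input=p p v r u $  — expand <L> -> p p v
step 3: stack=$ u r v p p  input=p p v r u $  — match p
step 4: stack=$ u r v p  input=p v r u $  — match p
step 5: stack=$ u r v  input=v r u $  — match v
step 6: stack=$ u r  input=r u $  — match r
step 7: stack=$ u  input=u $  — match u
Accept reached after 7 steps.

7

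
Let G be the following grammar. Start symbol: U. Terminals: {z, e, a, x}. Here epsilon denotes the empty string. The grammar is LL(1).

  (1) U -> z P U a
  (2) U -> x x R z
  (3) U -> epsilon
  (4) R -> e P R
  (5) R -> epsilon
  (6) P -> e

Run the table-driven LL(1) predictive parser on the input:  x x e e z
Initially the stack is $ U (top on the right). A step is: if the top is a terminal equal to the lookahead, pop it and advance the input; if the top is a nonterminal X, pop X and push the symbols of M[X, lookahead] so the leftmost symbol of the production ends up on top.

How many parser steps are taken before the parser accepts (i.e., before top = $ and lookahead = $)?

9

step 1: stack=$ U  input=x x e e z $  — expand U -> x x R z
step 2: stack=$ z R x x  input=x x e e z $  — match x
step 3: stack=$ z R x  input=x e e z $  — match x
step 4: stack=$ z R  input=e e z $  — expand R -> e P R
step 5: stack=$ z R P e  input=e e z $  — match e
step 6: stack=$ z R P  input=e z $  — expand P -> e
step 7: stack=$ z R e  input=e z $  — match e
step 8: stack=$ z R  input=z $  — expand R -> epsilon
step 9: stack=$ z  input=z $  — match z
Accept reached after 9 steps.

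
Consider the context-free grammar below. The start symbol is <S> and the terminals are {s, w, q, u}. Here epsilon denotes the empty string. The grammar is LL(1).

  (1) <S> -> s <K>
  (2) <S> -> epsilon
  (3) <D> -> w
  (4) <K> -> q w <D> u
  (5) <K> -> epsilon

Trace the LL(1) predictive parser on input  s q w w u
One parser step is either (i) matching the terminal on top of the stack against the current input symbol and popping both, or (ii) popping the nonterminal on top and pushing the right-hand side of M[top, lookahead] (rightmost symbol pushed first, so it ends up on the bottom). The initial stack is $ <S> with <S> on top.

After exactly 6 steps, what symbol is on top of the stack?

w

     Stack        Input        Action
  1  $ <S>        s q w w u $  expand <S> -> s <K>
  2  $ <K> s      s q w w u $  match s
  3  $ <K>        q w w u $    expand <K> -> q w <D> u
  4  $ u <D> w q  q w w u $    match q
  5  $ u <D> w    w w u $      match w
  6  $ u <D>      w u $        expand <D> -> w
Stack after step 6: $ u w (top = w).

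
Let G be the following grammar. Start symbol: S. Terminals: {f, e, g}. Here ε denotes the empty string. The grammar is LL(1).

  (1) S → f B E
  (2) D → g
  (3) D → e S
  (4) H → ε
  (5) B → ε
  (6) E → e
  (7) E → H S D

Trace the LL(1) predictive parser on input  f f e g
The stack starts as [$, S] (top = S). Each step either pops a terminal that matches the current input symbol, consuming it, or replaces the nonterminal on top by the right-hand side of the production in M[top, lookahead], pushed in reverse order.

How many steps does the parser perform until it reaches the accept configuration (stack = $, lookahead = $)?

      Stack      Input      Action
   1  $ S        f f e g $  expand S → f B E
   2  $ E B f    f f e g $  match f
   3  $ E B      f e g $    expand B → ε
   4  $ E        f e g $    expand E → H S D
   5  $ D S H    f e g $    expand H → ε
   6  $ D S      f e g $    expand S → f B E
   7  $ D E B f  f e g $    match f
   8  $ D E B    e g $      expand B → ε
   9  $ D E      e g $      expand E → e
  10  $ D e      e g $      match e
  11  $ D        g $        expand D → g
  12  $ g        g $        match g
Accept reached after 12 steps.

12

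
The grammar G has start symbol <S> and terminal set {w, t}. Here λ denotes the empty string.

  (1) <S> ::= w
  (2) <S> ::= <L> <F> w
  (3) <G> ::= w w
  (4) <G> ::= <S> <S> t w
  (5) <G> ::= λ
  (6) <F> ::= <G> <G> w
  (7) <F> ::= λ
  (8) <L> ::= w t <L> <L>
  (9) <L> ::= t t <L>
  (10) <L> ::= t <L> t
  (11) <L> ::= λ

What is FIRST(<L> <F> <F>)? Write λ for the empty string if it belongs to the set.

{λ, t, w}

FIRST(<L>): from <L>::=w t <L> <L> we get {w}; from <L>::=t t <L> we get {t}; from <L>::=t <L> t we get {t}; from <L>::=λ we get {λ}. So FIRST(<L>) = {λ, t, w}.
FIRST(<S>): from <S>::=w we get {w}; from <S>::=<L> <F> w we get {t, w}. So FIRST(<S>) = {t, w}.
FIRST(<G>): from <G>::=w w we get {w}; from <G>::=<S> <S> t w we get {t, w}; from <G>::=λ we get {λ}. So FIRST(<G>) = {λ, t, w}.
FIRST(<F>): from <F>::=<G> <G> w we get {t, w}; from <F>::=λ we get {λ}. So FIRST(<F>) = {λ, t, w}.
FIRST(<L> <F> <F>): take FIRST of each symbol in turn, carrying on past any symbol whose FIRST contains λ; result {λ, t, w}.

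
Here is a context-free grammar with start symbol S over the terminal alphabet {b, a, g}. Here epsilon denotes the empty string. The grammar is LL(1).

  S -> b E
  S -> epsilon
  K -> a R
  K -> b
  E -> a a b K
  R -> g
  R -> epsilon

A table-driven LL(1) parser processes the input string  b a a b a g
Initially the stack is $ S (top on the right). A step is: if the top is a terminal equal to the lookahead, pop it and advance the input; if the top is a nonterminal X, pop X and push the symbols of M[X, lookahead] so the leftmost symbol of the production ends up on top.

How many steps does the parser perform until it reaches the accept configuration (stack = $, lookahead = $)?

10

      Stack      Input          Action
   1  $ S        b a a b a g $  expand S -> b E
   2  $ E b      b a a b a g $  match b
   3  $ E        a a b a g $    expand E -> a a b K
   4  $ K b a a  a a b a g $    match a
   5  $ K b a    a b a g $      match a
   6  $ K b      b a g $        match b
   7  $ K        a g $          expand K -> a R
   8  $ R a      a g $          match a
   9  $ R        g $            expand R -> g
  10  $ g        g $            match g
Accept reached after 10 steps.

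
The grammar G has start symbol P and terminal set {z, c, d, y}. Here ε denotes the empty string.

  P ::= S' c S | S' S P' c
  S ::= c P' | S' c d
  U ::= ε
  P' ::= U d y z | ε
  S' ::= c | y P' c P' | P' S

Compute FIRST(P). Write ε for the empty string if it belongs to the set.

{c, d, y}

FIRST(U): from U::=ε we get {ε}. So FIRST(U) = {ε}.
FIRST(P'): from P'::=U d y z we get {d}; from P'::=ε we get {ε}. So FIRST(P') = {ε, d}.
FIRST(P): from P::=S' c S we get {c, d, y}; from P::=S' S P' c we get {c, d, y}. So FIRST(P) = {c, d, y}.
FIRST(S): from S::=c P' we get {c}; from S::=S' c d we get {c, d, y}. So FIRST(S) = {c, d, y}.
FIRST(S'): from S'::=c we get {c}; from S'::=y P' c P' we get {y}; from S'::=P' S we get {c, d, y}. So FIRST(S') = {c, d, y}.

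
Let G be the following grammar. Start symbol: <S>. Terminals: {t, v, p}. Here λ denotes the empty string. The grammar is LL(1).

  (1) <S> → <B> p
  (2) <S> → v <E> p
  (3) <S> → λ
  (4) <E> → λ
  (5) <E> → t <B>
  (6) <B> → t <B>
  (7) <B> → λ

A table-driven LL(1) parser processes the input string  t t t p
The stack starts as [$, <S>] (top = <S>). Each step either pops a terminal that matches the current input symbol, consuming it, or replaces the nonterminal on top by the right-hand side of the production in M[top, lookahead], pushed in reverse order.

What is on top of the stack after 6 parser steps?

     Stack      Input      Action
  1  $ <S>      t t t p $  expand <S> → <B> p
  2  $ p <B>    t t t p $  expand <B> → t <B>
  3  $ p <B> t  t t t p $  match t
  4  $ p <B>    t t p $    expand <B> → t <B>
  5  $ p <B> t  t t p $    match t
  6  $ p <B>    t p $      expand <B> → t <B>
Stack after step 6: $ p <B> t (top = t).

t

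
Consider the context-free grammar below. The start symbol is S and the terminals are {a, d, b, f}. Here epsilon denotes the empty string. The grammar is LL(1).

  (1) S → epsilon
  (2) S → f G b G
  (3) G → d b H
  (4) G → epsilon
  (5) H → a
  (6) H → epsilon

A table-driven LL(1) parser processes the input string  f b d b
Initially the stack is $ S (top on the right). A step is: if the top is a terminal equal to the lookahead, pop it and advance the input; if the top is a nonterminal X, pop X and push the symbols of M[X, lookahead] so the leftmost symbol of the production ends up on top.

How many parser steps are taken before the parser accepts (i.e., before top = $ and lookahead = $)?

8

     Stack      Input      Action
  1  $ S        f b d b $  expand S → f G b G
  2  $ G b G f  f b d b $  match f
  3  $ G b G    b d b $    expand G → epsilon
  4  $ G b      b d b $    match b
  5  $ G        d b $      expand G → d b H
  6  $ H b d    d b $      match d
  7  $ H b      b $        match b
  8  $ H        $          expand H → epsilon
Accept reached after 8 steps.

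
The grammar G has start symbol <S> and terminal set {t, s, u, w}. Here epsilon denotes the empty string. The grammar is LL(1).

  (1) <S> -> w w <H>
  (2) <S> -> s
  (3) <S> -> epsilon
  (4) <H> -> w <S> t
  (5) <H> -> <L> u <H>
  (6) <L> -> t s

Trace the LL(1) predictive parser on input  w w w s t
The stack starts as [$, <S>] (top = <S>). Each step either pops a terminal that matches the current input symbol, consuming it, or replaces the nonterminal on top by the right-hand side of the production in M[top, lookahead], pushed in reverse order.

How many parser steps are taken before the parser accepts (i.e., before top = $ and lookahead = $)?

     Stack      Input        Action
  1  $ <S>      w w w s t $  expand <S> -> w w <H>
  2  $ <H> w w  w w w s t $  match w
  3  $ <H> w    w w s t $    match w
  4  $ <H>      w s t $      expand <H> -> w <S> t
  5  $ t <S> w  w s t $      match w
  6  $ t <S>    s t $        expand <S> -> s
  7  $ t s      s t $        match s
  8  $ t        t $          match t
Accept reached after 8 steps.

8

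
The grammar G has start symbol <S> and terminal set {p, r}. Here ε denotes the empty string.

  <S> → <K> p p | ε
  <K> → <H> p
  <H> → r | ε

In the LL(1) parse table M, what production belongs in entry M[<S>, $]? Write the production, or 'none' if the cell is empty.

FIRST(<H>): from <H>→r we get {r}; from <H>→ε we get {ε}. So FIRST(<H>) = {ε, r}.
FIRST(<K>): from <K>→<H> p we get {p, r}. So FIRST(<K>) = {p, r}.
FIRST(<S>): from <S>→<K> p p we get {p, r}; from <S>→ε we get {ε}. So FIRST(<S>) = {ε, p, r}.
FOLLOW(<S>) includes $ since <S> is the start symbol.
FOLLOW(<S>): <S> appears on no right-hand side. Thus FOLLOW(<S>) = {$}.
For <S> → <K> p p: FIRST(<K> p p) = {p, r}, so it goes in M[<S>, t] for t ∈ {p, r}.
For <S> → ε: FIRST(ε) = {ε}, so it goes in M[<S>, t] for t ∈ {}; since ε ∈ FIRST, also for every t ∈ FOLLOW(<S>) = {$}.

<S> → ε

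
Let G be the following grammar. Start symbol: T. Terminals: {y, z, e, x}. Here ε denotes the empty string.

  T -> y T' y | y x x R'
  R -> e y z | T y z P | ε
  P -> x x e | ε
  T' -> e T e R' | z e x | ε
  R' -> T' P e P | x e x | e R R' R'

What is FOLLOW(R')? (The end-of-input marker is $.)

{$, e, x, y, z}

FIRST(T) = {y}
FIRST(P) = {ε, x}
FIRST(T') = {ε, e, z}
FIRST(R) = {ε, e, y}  (via T y z P)
FIRST(R') = {e, x, z}  (via T' P e P)
FOLLOW(T) includes $ since T is the start symbol.
FOLLOW(T): in R->T y z P, T is followed by y z P with FIRST {y}; in T'->e T e R', T is followed by e R' with FIRST {e}. Thus FOLLOW(T) = {$, e, y}.
FOLLOW(R): in R'->e R R' R', R is followed by R' R' with FIRST {e, x, z}. Thus FOLLOW(R) = {e, x, z}.
FOLLOW(T'): in T->y T' y, T' is followed by y with FIRST {y}; in R'->T' P e P, T' is followed by P e P with FIRST {e, x}. Thus FOLLOW(T') = {e, x, y}.
FOLLOW(R'): in T->y x x R', the suffix after R' is empty, so FOLLOW(R') ⊇ FOLLOW(T) = {$, e, y}; in T'->e T e R', the suffix after R' is empty, so FOLLOW(R') ⊇ FOLLOW(T') = {e, x, y}; in R'->e R R' R' (occurrence 1), R' is followed by R' with FIRST {e, x, z}; in R'->e R R' R' (occurrence 2), the suffix after R' is empty (adds nothing new). Thus FOLLOW(R') = {$, e, x, y, z}.
FOLLOW(P): in R->T y z P, the suffix after P is empty, so FOLLOW(P) ⊇ FOLLOW(R) = {e, x, z}; in R'->T' P e P (occurrence 1), P is followed by e P with FIRST {e}; in R'->T' P e P (occurrence 2), the suffix after P is empty, so FOLLOW(P) ⊇ FOLLOW(R') = {$, e, x, y, z}. Thus FOLLOW(P) = {$, e, x, y, z}.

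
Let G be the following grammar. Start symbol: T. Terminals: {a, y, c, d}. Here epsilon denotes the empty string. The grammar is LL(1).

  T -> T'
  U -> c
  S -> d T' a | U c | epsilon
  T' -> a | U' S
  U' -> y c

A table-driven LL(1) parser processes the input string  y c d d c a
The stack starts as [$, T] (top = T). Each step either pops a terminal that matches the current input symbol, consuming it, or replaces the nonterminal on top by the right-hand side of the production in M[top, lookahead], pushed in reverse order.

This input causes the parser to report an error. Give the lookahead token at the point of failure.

     Stack     Input          Action
  1  $ T       y c d d c a $  expand T -> T'
  2  $ T'      y c d d c a $  expand T' -> U' S
  3  $ S U'    y c d d c a $  expand U' -> y c
  4  $ S c y   y c d d c a $  match y
  5  $ S c     c d d c a $    match c
  6  $ S       d d c a $      expand S -> d T' a
  7  $ a T' d  d d c a $      match d
  8  $ a T'    d c a $        error: M[T', d] is empty

d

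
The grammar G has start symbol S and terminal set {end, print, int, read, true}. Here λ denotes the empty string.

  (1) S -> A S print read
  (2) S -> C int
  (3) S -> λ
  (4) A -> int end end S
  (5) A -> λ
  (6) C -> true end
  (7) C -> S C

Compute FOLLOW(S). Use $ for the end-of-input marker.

FIRST(A) = {λ, int}
FIRST(S) = {λ, int, print, true}  (via A S print read, C int)
FIRST(C) = {int, print, true}  (via S C)
FOLLOW(S) includes $ since S is the start symbol.
FOLLOW(A): in S->A S print read, A is followed by S print read with FIRST {int, print, true}. Thus FOLLOW(A) = {int, print, true}.
FOLLOW(S): in S->A S print read, S is followed by print read with FIRST {print}; in A->int end end S, the suffix after S is empty, so FOLLOW(S) ⊇ FOLLOW(A) = {int, print, true}; in C->S C, S is followed by C with FIRST {int, print, true}. Thus FOLLOW(S) = {$, int, print, true}.
FOLLOW(C): in S->C int, C is followed by int with FIRST {int}; in C->S C, the suffix after C is empty (adds nothing new). Thus FOLLOW(C) = {int}.

{$, int, print, true}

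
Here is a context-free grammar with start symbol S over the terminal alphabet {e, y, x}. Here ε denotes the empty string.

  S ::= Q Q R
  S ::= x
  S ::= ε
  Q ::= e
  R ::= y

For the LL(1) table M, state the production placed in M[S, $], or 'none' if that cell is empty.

S ::= ε

FIRST(Q): from Q::=e we get {e}. So FIRST(Q) = {e}.
FIRST(R): from R::=y we get {y}. So FIRST(R) = {y}.
FIRST(S): from S::=Q Q R we get {e}; from S::=x we get {x}; from S::=ε we get {ε}. So FIRST(S) = {ε, e, x}.
FOLLOW(S) includes $ since S is the start symbol.
FOLLOW(S): S appears on no right-hand side. Thus FOLLOW(S) = {$}.
For S ::= Q Q R: FIRST(Q Q R) = {e}, so it goes in M[S, t] for t ∈ {e}.
For S ::= x: FIRST(x) = {x}, so it goes in M[S, t] for t ∈ {x}.
For S ::= ε: FIRST(ε) = {ε}, so it goes in M[S, t] for t ∈ {}; since ε ∈ FIRST, also for every t ∈ FOLLOW(S) = {$}.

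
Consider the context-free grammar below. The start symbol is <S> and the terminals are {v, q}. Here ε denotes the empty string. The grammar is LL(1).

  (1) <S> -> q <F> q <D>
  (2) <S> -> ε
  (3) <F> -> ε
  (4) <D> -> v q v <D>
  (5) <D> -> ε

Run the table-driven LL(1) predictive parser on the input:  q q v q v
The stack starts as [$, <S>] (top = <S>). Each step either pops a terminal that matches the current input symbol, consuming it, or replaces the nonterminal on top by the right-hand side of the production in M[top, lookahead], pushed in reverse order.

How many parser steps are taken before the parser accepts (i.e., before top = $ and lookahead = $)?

step 1: stack=$ <S>  input=q q v q v $  — expand <S> -> q <F> q <D>
step 2: stack=$ <D> q <F> q  input=q q v q v $  — match q
step 3: stack=$ <D> q <F>  input=q v q v $  — expand <F> -> ε
step 4: stack=$ <D> q  input=q v q v $  — match q
step 5: stack=$ <D>  input=v q v $  — expand <D> -> v q v <D>
step 6: stack=$ <D> v q v  input=v q v $  — match v
step 7: stack=$ <D> v q  input=q v $  — match q
step 8: stack=$ <D> v  input=v $  — match v
step 9: stack=$ <D>  input=$  — expand <D> -> ε
Accept reached after 9 steps.

9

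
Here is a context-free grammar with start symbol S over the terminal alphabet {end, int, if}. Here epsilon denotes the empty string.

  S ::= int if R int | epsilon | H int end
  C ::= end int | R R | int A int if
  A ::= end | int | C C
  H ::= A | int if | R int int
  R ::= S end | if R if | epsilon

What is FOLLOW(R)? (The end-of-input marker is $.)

FIRST(S): from S::=int if R int we get {int}; from S::=epsilon we get {epsilon}; from S::=H int end we get {end, if, int}. So FIRST(S) = {epsilon, end, if, int}.
FIRST(R): from R::=S end we get {end, if, int}; from R::=if R if we get {if}; from R::=epsilon we get {epsilon}. So FIRST(R) = {epsilon, end, if, int}.
FIRST(C): from C::=end int we get {end}; from C::=R R we get {epsilon, end, if, int}; from C::=int A int if we get {int}. So FIRST(C) = {epsilon, end, if, int}.
FIRST(A): from A::=end we get {end}; from A::=int we get {int}; from A::=C C we get {epsilon, end, if, int}. So FIRST(A) = {epsilon, end, if, int}.
FIRST(H): from H::=A we get {epsilon, end, if, int}; from H::=int if we get {int}; from H::=R int int we get {end, if, int}. So FIRST(H) = {epsilon, end, if, int}.
FOLLOW(S) includes $ since S is the start symbol.
FOLLOW(S): in R::=S end, S is followed by end with FIRST {end}. Thus FOLLOW(S) = {$, end}.
FOLLOW(H): in S::=H int end, H is followed by int end with FIRST {int}. Thus FOLLOW(H) = {int}.
FOLLOW(A): in C::=int A int if, A is followed by int if with FIRST {int}; in H::=A, the suffix after A is empty, so FOLLOW(A) ⊇ FOLLOW(H) = {int}. Thus FOLLOW(A) = {int}.
FOLLOW(C): in A::=C C (occurrence 1), C is followed by C with FIRST {epsilon, end, if, int}; in A::=C C (occurrence 1), the suffix after C is nullable, so FOLLOW(C) ⊇ FOLLOW(A) = {int}; in A::=C C (occurrence 2), the suffix after C is empty, so FOLLOW(C) ⊇ FOLLOW(A) = {int}. Thus FOLLOW(C) = {end, if, int}.
FOLLOW(R): in S::=int if R int, R is followed by int with FIRST {int}; in C::=R R (occurrence 1), R is followed by R with FIRST {epsilon, end, if, int}; in C::=R R (occurrence 1), the suffix after R is nullable, so FOLLOW(R) ⊇ FOLLOW(C) = {end, if, int}; in C::=R R (occurrence 2), the suffix after R is empty, so FOLLOW(R) ⊇ FOLLOW(C) = {end, if, int}; in H::=R int int, R is followed by int int with FIRST {int}; in R::=if R if, R is followed by if with FIRST {if}. Thus FOLLOW(R) = {end, if, int}.

{end, if, int}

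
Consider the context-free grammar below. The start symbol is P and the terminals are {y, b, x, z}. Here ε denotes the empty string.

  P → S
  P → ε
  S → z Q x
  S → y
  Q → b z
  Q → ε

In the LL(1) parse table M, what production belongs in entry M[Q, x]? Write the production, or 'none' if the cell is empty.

FIRST(S): from S→z Q x we get {z}; from S→y we get {y}. So FIRST(S) = {y, z}.
FIRST(Q): from Q→b z we get {b}; from Q→ε we get {ε}. So FIRST(Q) = {ε, b}.
FIRST(P): from P→S we get {y, z}; from P→ε we get {ε}. So FIRST(P) = {ε, y, z}.
FOLLOW(P) includes $ since P is the start symbol.
FOLLOW(Q): in S→z Q x, Q is followed by x with FIRST {x}. Thus FOLLOW(Q) = {x}.
For Q → b z: FIRST(b z) = {b}, so it goes in M[Q, t] for t ∈ {b}.
For Q → ε: FIRST(ε) = {ε}, so it goes in M[Q, t] for t ∈ {}; since ε ∈ FIRST, also for every t ∈ FOLLOW(Q) = {x}.

Q → ε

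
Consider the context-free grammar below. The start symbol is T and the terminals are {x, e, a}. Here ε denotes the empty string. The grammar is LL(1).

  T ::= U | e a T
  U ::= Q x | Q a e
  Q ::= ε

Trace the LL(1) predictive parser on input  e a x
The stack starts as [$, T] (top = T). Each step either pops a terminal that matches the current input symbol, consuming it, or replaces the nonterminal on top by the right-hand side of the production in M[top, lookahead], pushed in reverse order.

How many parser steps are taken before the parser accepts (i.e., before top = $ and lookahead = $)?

7

     Stack    Input    Action
  1  $ T      e a x $  expand T ::= e a T
  2  $ T a e  e a x $  match e
  3  $ T a    a x $    match a
  4  $ T      x $      expand T ::= U
  5  $ U      x $      expand U ::= Q x
  6  $ x Q    x $      expand Q ::= ε
  7  $ x      x $      match x
Accept reached after 7 steps.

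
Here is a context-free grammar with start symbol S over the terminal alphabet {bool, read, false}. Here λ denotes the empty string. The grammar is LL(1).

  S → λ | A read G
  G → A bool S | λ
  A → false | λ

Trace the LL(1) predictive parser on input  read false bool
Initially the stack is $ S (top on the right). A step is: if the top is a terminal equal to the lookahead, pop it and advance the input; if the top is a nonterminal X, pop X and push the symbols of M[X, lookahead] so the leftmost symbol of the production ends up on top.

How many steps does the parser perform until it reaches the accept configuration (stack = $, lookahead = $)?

8

     Stack           Input              Action
  1  $ S             read false bool $  expand S → A read G
  2  $ G read A      read false bool $  expand A → λ
  3  $ G read        read false bool $  match read
  4  $ G             false bool $       expand G → A bool S
  5  $ S bool A      false bool $       expand A → false
  6  $ S bool false  false bool $       match false
  7  $ S bool        bool $             match bool
  8  $ S             $                  expand S → λ
Accept reached after 8 steps.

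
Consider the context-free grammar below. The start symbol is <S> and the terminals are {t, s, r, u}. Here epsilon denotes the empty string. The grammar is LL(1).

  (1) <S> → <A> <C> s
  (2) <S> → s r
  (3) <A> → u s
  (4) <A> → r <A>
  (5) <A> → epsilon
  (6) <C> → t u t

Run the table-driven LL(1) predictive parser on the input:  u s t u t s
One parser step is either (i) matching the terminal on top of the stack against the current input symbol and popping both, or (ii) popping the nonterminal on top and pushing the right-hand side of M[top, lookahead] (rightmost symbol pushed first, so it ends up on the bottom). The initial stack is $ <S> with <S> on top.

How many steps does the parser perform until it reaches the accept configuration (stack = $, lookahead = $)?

step 1: stack=$ <S>  input=u s t u t s $  — expand <S> → <A> <C> s
step 2: stack=$ s <C> <A>  input=u s t u t s $  — expand <A> → u s
step 3: stack=$ s <C> s u  input=u s t u t s $  — match u
step 4: stack=$ s <C> s  input=s t u t s $  — match s
step 5: stack=$ s <C>  input=t u t s $  — expand <C> → t u t
step 6: stack=$ s t u t  input=t u t s $  — match t
step 7: stack=$ s t u  input=u t s $  — match u
step 8: stack=$ s t  input=t s $  — match t
step 9: stack=$ s  input=s $  — match s
Accept reached after 9 steps.

9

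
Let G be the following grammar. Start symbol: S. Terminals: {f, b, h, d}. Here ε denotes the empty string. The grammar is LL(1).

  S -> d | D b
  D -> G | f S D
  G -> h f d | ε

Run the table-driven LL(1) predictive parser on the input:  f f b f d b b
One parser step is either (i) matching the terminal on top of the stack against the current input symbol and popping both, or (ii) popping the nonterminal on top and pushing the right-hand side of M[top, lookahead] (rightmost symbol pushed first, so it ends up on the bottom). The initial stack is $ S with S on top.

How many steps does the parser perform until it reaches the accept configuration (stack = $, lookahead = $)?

20

step 1: stack=$ S  input=f f b f d b b $  — expand S -> D b
step 2: stack=$ b D  input=f f b f d b b $  — expand D -> f S D
step 3: stack=$ b D S f  input=f f b f d b b $  — match f
step 4: stack=$ b D S  input=f b f d b b $  — expand S -> D b
step 5: stack=$ b D b D  input=f b f d b b $  — expand D -> f S D
step 6: stack=$ b D b D S f  input=f b f d b b $  — match f
step 7: stack=$ b D b D S  input=b f d b b $  — expand S -> D b
step 8: stack=$ b D b D b D  input=b f d b b $  — expand D -> G
step 9: stack=$ b D b D b G  input=b f d b b $  — expand G -> ε
step 10: stack=$ b D b D b  input=b f d b b $  — match b
step 11: stack=$ b D b D  input=f d b b $  — expand D -> f S D
step 12: stack=$ b D b D S f  input=f d b b $  — match f
step 13: stack=$ b D b D S  input=d b b $  — expand S -> d
step 14: stack=$ b D b D d  input=d b b $  — match d
step 15: stack=$ b D b D  input=b b $  — expand D -> G
step 16: stack=$ b D b G  input=b b $  — expand G -> ε
step 17: stack=$ b D b  input=b b $  — match b
step 18: stack=$ b D  input=b $  — expand D -> G
step 19: stack=$ b G  input=b $  — expand G -> ε
step 20: stack=$ b  input=b $  — match b
Accept reached after 20 steps.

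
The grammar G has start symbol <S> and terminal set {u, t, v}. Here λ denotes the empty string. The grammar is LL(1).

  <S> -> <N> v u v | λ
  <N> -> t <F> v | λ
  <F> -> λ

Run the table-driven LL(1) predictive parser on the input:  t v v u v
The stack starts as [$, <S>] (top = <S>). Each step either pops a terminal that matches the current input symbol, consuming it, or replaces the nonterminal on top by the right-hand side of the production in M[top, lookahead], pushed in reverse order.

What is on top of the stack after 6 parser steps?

     Stack            Input        Action
  1  $ <S>            t v v u v $  expand <S> -> <N> v u v
  2  $ v u v <N>      t v v u v $  expand <N> -> t <F> v
  3  $ v u v v <F> t  t v v u v $  match t
  4  $ v u v v <F>    v v u v $    expand <F> -> λ
  5  $ v u v v        v v u v $    match v
  6  $ v u v          v u v $      match v
Stack after step 6: $ v u (top = u).

u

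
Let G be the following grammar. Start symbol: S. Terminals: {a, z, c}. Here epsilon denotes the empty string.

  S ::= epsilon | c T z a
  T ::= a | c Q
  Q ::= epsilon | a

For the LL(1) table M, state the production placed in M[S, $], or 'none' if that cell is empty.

FIRST(S): from S::=epsilon we get {epsilon}; from S::=c T z a we get {c}. So FIRST(S) = {epsilon, c}.
FIRST(T): from T::=a we get {a}; from T::=c Q we get {c}. So FIRST(T) = {a, c}.
FIRST(Q): from Q::=epsilon we get {epsilon}; from Q::=a we get {a}. So FIRST(Q) = {epsilon, a}.
FOLLOW(S) includes $ since S is the start symbol.
FOLLOW(S): S appears on no right-hand side. Thus FOLLOW(S) = {$}.
For S ::= epsilon: FIRST(epsilon) = {epsilon}, so it goes in M[S, t] for t ∈ {}; since epsilon ∈ FIRST, also for every t ∈ FOLLOW(S) = {$}.
For S ::= c T z a: FIRST(c T z a) = {c}, so it goes in M[S, t] for t ∈ {c}.

S ::= epsilon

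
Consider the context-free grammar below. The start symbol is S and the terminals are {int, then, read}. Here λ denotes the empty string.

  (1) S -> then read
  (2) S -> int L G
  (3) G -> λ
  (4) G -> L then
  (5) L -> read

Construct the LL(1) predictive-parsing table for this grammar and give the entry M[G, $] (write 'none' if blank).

G -> λ

FIRST(S) = {int, then}
FIRST(L) = {read}
FIRST(G) = {λ, read}  (via L then)
FOLLOW(S) includes $ since S is the start symbol.
FOLLOW(S): S appears on no right-hand side. Thus FOLLOW(S) = {$}.
FOLLOW(G): in S->int L G, the suffix after G is empty, so FOLLOW(G) ⊇ FOLLOW(S) = {$}. Thus FOLLOW(G) = {$}.
For G -> λ: FIRST(λ) = {λ}, so it goes in M[G, t] for t ∈ {}; since λ ∈ FIRST, also for every t ∈ FOLLOW(G) = {$}.
For G -> L then: FIRST(L then) = {read}, so it goes in M[G, t] for t ∈ {read}.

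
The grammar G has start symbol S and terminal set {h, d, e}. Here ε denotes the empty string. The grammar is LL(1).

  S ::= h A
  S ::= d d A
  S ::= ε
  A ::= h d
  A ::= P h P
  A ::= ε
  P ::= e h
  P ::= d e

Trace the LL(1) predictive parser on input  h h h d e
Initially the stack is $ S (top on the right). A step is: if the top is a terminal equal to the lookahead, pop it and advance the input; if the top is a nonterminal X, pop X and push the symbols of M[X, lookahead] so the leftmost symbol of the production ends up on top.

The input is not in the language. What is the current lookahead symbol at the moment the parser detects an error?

     Stack  Input        Action
  1  $ S    h h h d e $  expand S ::= h A
  2  $ A h  h h h d e $  match h
  3  $ A    h h d e $    expand A ::= h d
  4  $ d h  h h d e $    match h
  5  $ d    h d e $      error: top is terminal d but lookahead is h

h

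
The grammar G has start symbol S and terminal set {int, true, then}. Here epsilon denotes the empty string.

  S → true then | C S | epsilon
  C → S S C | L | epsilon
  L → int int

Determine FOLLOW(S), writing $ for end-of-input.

FIRST(L): from L→int int we get {int}. So FIRST(L) = {int}.
FIRST(S): from S→true then we get {true}; from S→C S we get {epsilon, int, true}; from S→epsilon we get {epsilon}. So FIRST(S) = {epsilon, int, true}.
FIRST(C): from C→S S C we get {epsilon, int, true}; from C→L we get {int}; from C→epsilon we get {epsilon}. So FIRST(C) = {epsilon, int, true}.
FOLLOW(S) includes $ since S is the start symbol.
FOLLOW(S): in S→C S, the suffix after S is empty (adds nothing new); in C→S S C (occurrence 1), S is followed by S C with FIRST {epsilon, int, true}; in C→S S C (occurrence 1), the suffix after S is nullable, so FOLLOW(S) ⊇ FOLLOW(C) = {$, int, true}; in C→S S C (occurrence 2), S is followed by C with FIRST {epsilon, int, true}; in C→S S C (occurrence 2), the suffix after S is nullable, so FOLLOW(S) ⊇ FOLLOW(C) = {$, int, true}. Thus FOLLOW(S) = {$, int, true}.
FOLLOW(C): in S→C S, C is followed by S with FIRST {epsilon, int, true}; in S→C S, the suffix after C is nullable, so FOLLOW(C) ⊇ FOLLOW(S) = {$, int, true}; in C→S S C, the suffix after C is empty (adds nothing new). Thus FOLLOW(C) = {$, int, true}.
FOLLOW(L): in C→L, the suffix after L is empty, so FOLLOW(L) ⊇ FOLLOW(C) = {$, int, true}. Thus FOLLOW(L) = {$, int, true}.

{$, int, true}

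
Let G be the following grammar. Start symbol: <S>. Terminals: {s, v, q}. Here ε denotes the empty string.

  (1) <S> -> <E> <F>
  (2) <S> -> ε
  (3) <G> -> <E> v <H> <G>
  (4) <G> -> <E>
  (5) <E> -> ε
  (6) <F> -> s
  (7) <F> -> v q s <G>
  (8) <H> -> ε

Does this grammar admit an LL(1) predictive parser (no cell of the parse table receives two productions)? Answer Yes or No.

Yes

FIRST(<S>) = {ε, s, v}
FIRST(<G>) = {ε, v}
FIRST(<E>) = {ε}
FIRST(<F>) = {s, v}
FIRST(<H>) = {ε}
FOLLOW(<S>) = {$}
FOLLOW(<G>) = {$}
FOLLOW(<E>) = {$, s, v}
FOLLOW(<F>) = {$}
FOLLOW(<H>) = {$, v}
Each cell of M receives at most one production.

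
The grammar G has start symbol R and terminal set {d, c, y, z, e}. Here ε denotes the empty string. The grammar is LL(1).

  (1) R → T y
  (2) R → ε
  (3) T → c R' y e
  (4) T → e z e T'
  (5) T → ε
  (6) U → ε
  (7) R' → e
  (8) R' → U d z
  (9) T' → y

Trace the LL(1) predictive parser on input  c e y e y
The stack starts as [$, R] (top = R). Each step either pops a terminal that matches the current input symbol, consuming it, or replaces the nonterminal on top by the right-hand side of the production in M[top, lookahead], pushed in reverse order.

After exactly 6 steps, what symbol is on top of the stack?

e

     Stack         Input        Action
  1  $ R           c e y e y $  expand R → T y
  2  $ y T         c e y e y $  expand T → c R' y e
  3  $ y e y R' c  c e y e y $  match c
  4  $ y e y R'    e y e y $    expand R' → e
  5  $ y e y e     e y e y $    match e
  6  $ y e y       y e y $      match y
Stack after step 6: $ y e (top = e).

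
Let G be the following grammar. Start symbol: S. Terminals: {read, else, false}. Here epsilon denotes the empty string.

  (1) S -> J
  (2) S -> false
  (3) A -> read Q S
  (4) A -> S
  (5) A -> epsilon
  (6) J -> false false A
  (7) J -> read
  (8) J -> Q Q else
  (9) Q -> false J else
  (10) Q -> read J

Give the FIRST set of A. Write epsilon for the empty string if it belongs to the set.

{epsilon, false, read}

FIRST(Q): from Q->false J else we get {false}; from Q->read J we get {read}. So FIRST(Q) = {false, read}.
FIRST(J): from J->false false A we get {false}; from J->read we get {read}; from J->Q Q else we get {false, read}. So FIRST(J) = {false, read}.
FIRST(S): from S->J we get {false, read}; from S->false we get {false}. So FIRST(S) = {false, read}.
FIRST(A): from A->read Q S we get {read}; from A->S we get {false, read}; from A->epsilon we get {epsilon}. So FIRST(A) = {epsilon, false, read}.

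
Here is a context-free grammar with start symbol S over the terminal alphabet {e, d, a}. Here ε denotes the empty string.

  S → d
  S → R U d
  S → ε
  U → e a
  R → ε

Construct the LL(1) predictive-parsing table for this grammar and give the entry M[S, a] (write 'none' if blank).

none

FIRST(U) = {e}
FIRST(R) = {ε}
FIRST(S) = {ε, d, e}  (via R U d)
FOLLOW(S) includes $ since S is the start symbol.
FOLLOW(S): S appears on no right-hand side. Thus FOLLOW(S) = {$}.
For S → d: FIRST(d) = {d}, so it goes in M[S, t] for t ∈ {d}.
For S → R U d: FIRST(R U d) = {e}, so it goes in M[S, t] for t ∈ {e}.
For S → ε: FIRST(ε) = {ε}, so it goes in M[S, t] for t ∈ {}; since ε ∈ FIRST, also for every t ∈ FOLLOW(S) = {$}.
None of these place a production in M[S, a].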